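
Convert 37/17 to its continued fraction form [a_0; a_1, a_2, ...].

Run the Euclidean algorithm on 37 and 17; the successive quotients are the partial quotients a_0, a_1, ... (each step inverts the fractional part left over by the previous one):
  37 = 2*17 + 3, so a_0 = 2.
  17 = 5*3 + 2, so a_1 = 5.
  3 = 1*2 + 1, so a_2 = 1.
  2 = 2*1 + 0, so a_3 = 2.
The remainder reaches 0 after 4 divisions, so the expansion has 4 partial quotients, read off in order.

[2; 5, 1, 2]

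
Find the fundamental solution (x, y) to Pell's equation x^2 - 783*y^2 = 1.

First expand sqrt(783) as a continued fraction. With x_i = (sqrt(783) + m_i)/d_i and (m_0, d_0) = (0, 1): a_0 = floor(sqrt(783)) = 27, since 27^2 = 729 <= 783 < 784 = 28^2.
Iterate m_{i+1} = d_i*a_i - m_i, d_{i+1} = (783 - m_{i+1}^2)/d_i, a_{i+1} = floor((a_0 + m_{i+1})/d_{i+1}):
  m_1 = 1*27 - 0 = 27, d_1 = (783 - 27^2)/1 = 54/1 = 54, a_1 = floor((27 + 27)/54) = 1.
  m_2 = 54*1 - 27 = 27, d_2 = (783 - 27^2)/54 = 54/54 = 1, a_2 = floor((27 + 27)/1) = 54.
  m_3 = 1*54 - 27 = 27, d_3 = (783 - 27^2)/1 = 54/1 = 54: (m_3, d_3) = (m_1, d_1) = (27, 54), so from here the quotients repeat a_1, a_2; the period length is 2.
So sqrt(783) = [27; (1, 54)] with period length k = 2.
k is even, so the fundamental solution of x^2 - 783y^2 = 1 is (p_{k-1}, q_{k-1}) = (p_1, q_1); compute convergents through index 1.
Convergents (p_i = a_i*p_{i-1} + p_{i-2}, q_i = a_i*q_{i-1} + q_{i-2} with p_{-2}=0, p_{-1}=1, q_{-2}=1, q_{-1}=0):
  i=0: a_0=27, p_0 = 27*1 + 0 = 27, q_0 = 27*0 + 1 = 1.
  i=1: a_1=1, p_1 = 1*27 + 1 = 28, q_1 = 1*1 + 0 = 1.
Check: 28^2 - 783*1^2 = 784 - 783 = 1, so (x, y) = (28, 1) solves the equation, and by the theorem it is the least positive solution.

(x, y) = (28, 1)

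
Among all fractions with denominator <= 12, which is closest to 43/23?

Expand x = 43/23 as a continued fraction with the Euclidean algorithm:
  43 = 1*23 + 20, so a_0 = 1.
  23 = 1*20 + 3, so a_1 = 1.
  20 = 6*3 + 2, so a_2 = 6.
  3 = 1*2 + 1, so a_3 = 1.
  2 = 2*1 + 0, so a_4 = 2.
so x = [1; 1, 6, 1, 2].
Convergents (p_i = a_i*p_{i-1} + p_{i-2}, q_i = a_i*q_{i-1} + q_{i-2} with p_{-2}=0, p_{-1}=1, q_{-2}=1, q_{-1}=0), until the denominator exceeds 12:
  i=0: a_0=1, p_0 = 1*1 + 0 = 1, q_0 = 1*0 + 1 = 1.
  i=1: a_1=1, p_1 = 1*1 + 1 = 2, q_1 = 1*1 + 0 = 1.
  i=2: a_2=6, p_2 = 6*2 + 1 = 13, q_2 = 6*1 + 1 = 7.
  i=3: a_3=1, p_3 = 1*13 + 2 = 15, q_3 = 1*7 + 1 = 8.
  i=4: a_4=2, p_4 = 2*15 + 13 = 43, q_4 = 2*8 + 7 = 23.
q_4 = 23 > 12, so the last convergent with denominator <= 12 is p_3/q_3 = 15/8.
The closest fraction with denominator <= 12 is either p_3/q_3 or the intermediate fraction (k*p_3 + p_2)/(k*q_3 + q_2) with the largest k >= 1 whose denominator stays <= 12; these approach x as k grows, and every other convergent or intermediate fraction in range is farther away.
Largest k: floor((12 - q_2)/q_3) = floor((12 - 7)/8) = 0.
Since k = 0, no intermediate fraction beyond p_3/q_3 has denominator <= 12, so the convergent 15/8 is the closest (its error is |43*8 - 15*23|/(23*8) = 1/184).

15/8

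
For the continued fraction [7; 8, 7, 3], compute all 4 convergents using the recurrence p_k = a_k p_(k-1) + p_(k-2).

7/1, 57/8, 406/57, 1275/179

Using the convergent recurrence p_i = a_i*p_{i-1} + p_{i-2}, q_i = a_i*q_{i-1} + q_{i-2} with p_{-2}=0, p_{-1}=1, q_{-2}=1, q_{-1}=0:
  i=0: a_0=7, p_0 = 7*1 + 0 = 7, q_0 = 7*0 + 1 = 1.
  i=1: a_1=8, p_1 = 8*7 + 1 = 57, q_1 = 8*1 + 0 = 8.
  i=2: a_2=7, p_2 = 7*57 + 7 = 406, q_2 = 7*8 + 1 = 57.
  i=3: a_3=3, p_3 = 3*406 + 57 = 1275, q_3 = 3*57 + 8 = 179.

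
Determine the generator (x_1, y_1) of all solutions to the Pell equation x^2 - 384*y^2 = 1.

(x, y) = (4801, 245)

First expand sqrt(384) as a continued fraction. With x_i = (sqrt(384) + m_i)/d_i and (m_0, d_0) = (0, 1): a_0 = floor(sqrt(384)) = 19, since 19^2 = 361 <= 384 < 400 = 20^2.
Iterate m_{i+1} = d_i*a_i - m_i, d_{i+1} = (384 - m_{i+1}^2)/d_i, a_{i+1} = floor((a_0 + m_{i+1})/d_{i+1}):
  m_1 = 1*19 - 0 = 19, d_1 = (384 - 19^2)/1 = 23/1 = 23, a_1 = floor((19 + 19)/23) = 1.
  m_2 = 23*1 - 19 = 4, d_2 = (384 - 4^2)/23 = 368/23 = 16, a_2 = floor((19 + 4)/16) = 1.
  m_3 = 16*1 - 4 = 12, d_3 = (384 - 12^2)/16 = 240/16 = 15, a_3 = floor((19 + 12)/15) = 2.
  m_4 = 15*2 - 12 = 18, d_4 = (384 - 18^2)/15 = 60/15 = 4, a_4 = floor((19 + 18)/4) = 9.
  m_5 = 4*9 - 18 = 18, d_5 = (384 - 18^2)/4 = 60/4 = 15, a_5 = floor((19 + 18)/15) = 2.
  m_6 = 15*2 - 18 = 12, d_6 = (384 - 12^2)/15 = 240/15 = 16, a_6 = floor((19 + 12)/16) = 1.
  m_7 = 16*1 - 12 = 4, d_7 = (384 - 4^2)/16 = 368/16 = 23, a_7 = floor((19 + 4)/23) = 1.
  m_8 = 23*1 - 4 = 19, d_8 = (384 - 19^2)/23 = 23/23 = 1, a_8 = floor((19 + 19)/1) = 38.
  m_9 = 1*38 - 19 = 19, d_9 = (384 - 19^2)/1 = 23/1 = 23: (m_9, d_9) = (m_1, d_1) = (19, 23), so from here the quotients repeat a_1, ..., a_8; the period length is 8.
So sqrt(384) = [19; (1, 1, 2, 9, 2, 1, 1, 38)] with period length k = 8.
k is even, so the fundamental solution of x^2 - 384y^2 = 1 is (p_{k-1}, q_{k-1}) = (p_7, q_7); compute convergents through index 7.
Convergents (p_i = a_i*p_{i-1} + p_{i-2}, q_i = a_i*q_{i-1} + q_{i-2} with p_{-2}=0, p_{-1}=1, q_{-2}=1, q_{-1}=0):
  i=0: a_0=19, p_0 = 19*1 + 0 = 19, q_0 = 19*0 + 1 = 1.
  i=1: a_1=1, p_1 = 1*19 + 1 = 20, q_1 = 1*1 + 0 = 1.
  i=2: a_2=1, p_2 = 1*20 + 19 = 39, q_2 = 1*1 + 1 = 2.
  i=3: a_3=2, p_3 = 2*39 + 20 = 98, q_3 = 2*2 + 1 = 5.
  i=4: a_4=9, p_4 = 9*98 + 39 = 921, q_4 = 9*5 + 2 = 47.
  i=5: a_5=2, p_5 = 2*921 + 98 = 1940, q_5 = 2*47 + 5 = 99.
  i=6: a_6=1, p_6 = 1*1940 + 921 = 2861, q_6 = 1*99 + 47 = 146.
  i=7: a_7=1, p_7 = 1*2861 + 1940 = 4801, q_7 = 1*146 + 99 = 245.
Check: 4801^2 - 384*245^2 = 23049601 - 23049600 = 1, so (x, y) = (4801, 245) solves the equation, and by the theorem it is the least positive solution.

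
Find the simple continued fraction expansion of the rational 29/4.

Run the Euclidean algorithm on 29 and 4; the successive quotients are the partial quotients a_0, a_1, ... (each step inverts the fractional part left over by the previous one):
  29 = 7*4 + 1, so a_0 = 7.
  4 = 4*1 + 0, so a_1 = 4.
The remainder reaches 0 after 2 divisions, so the expansion has 2 partial quotients, read off in order.

[7; 4]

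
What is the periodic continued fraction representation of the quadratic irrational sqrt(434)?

Write x_i = (sqrt(434) + m_i)/d_i with (m_0, d_0) = (0, 1). a_0 = floor(sqrt(434)) = 20, since 20^2 = 400 <= 434 < 441 = 21^2.
Iterate m_{i+1} = d_i*a_i - m_i, d_{i+1} = (434 - m_{i+1}^2)/d_i, a_{i+1} = floor((a_0 + m_{i+1})/d_{i+1}):
  m_1 = 1*20 - 0 = 20, d_1 = (434 - 20^2)/1 = 34/1 = 34, a_1 = floor((20 + 20)/34) = 1.
  m_2 = 34*1 - 20 = 14, d_2 = (434 - 14^2)/34 = 238/34 = 7, a_2 = floor((20 + 14)/7) = 4.
  m_3 = 7*4 - 14 = 14, d_3 = (434 - 14^2)/7 = 238/7 = 34, a_3 = floor((20 + 14)/34) = 1.
  m_4 = 34*1 - 14 = 20, d_4 = (434 - 20^2)/34 = 34/34 = 1, a_4 = floor((20 + 20)/1) = 40.
  m_5 = 1*40 - 20 = 20, d_5 = (434 - 20^2)/1 = 34/1 = 34: (m_5, d_5) = (m_1, d_1) = (20, 34), so from here the quotients repeat a_1, ..., a_4; the period length is 4.
Hence the expansion of sqrt(434) is a_0 = 20 followed by the repeating block 1, 4, 1, 40 (period 4).

[20; (1, 4, 1, 40)]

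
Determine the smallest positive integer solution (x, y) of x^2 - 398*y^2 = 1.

First expand sqrt(398) as a continued fraction. With x_i = (sqrt(398) + m_i)/d_i and (m_0, d_0) = (0, 1): a_0 = floor(sqrt(398)) = 19, since 19^2 = 361 <= 398 < 400 = 20^2.
Iterate m_{i+1} = d_i*a_i - m_i, d_{i+1} = (398 - m_{i+1}^2)/d_i, a_{i+1} = floor((a_0 + m_{i+1})/d_{i+1}):
  m_1 = 1*19 - 0 = 19, d_1 = (398 - 19^2)/1 = 37/1 = 37, a_1 = floor((19 + 19)/37) = 1.
  m_2 = 37*1 - 19 = 18, d_2 = (398 - 18^2)/37 = 74/37 = 2, a_2 = floor((19 + 18)/2) = 18.
  m_3 = 2*18 - 18 = 18, d_3 = (398 - 18^2)/2 = 74/2 = 37, a_3 = floor((19 + 18)/37) = 1.
  m_4 = 37*1 - 18 = 19, d_4 = (398 - 19^2)/37 = 37/37 = 1, a_4 = floor((19 + 19)/1) = 38.
  m_5 = 1*38 - 19 = 19, d_5 = (398 - 19^2)/1 = 37/1 = 37: (m_5, d_5) = (m_1, d_1) = (19, 37), so from here the quotients repeat a_1, ..., a_4; the period length is 4.
So sqrt(398) = [19; (1, 18, 1, 38)] with period length k = 4.
k is even, so the fundamental solution of x^2 - 398y^2 = 1 is (p_{k-1}, q_{k-1}) = (p_3, q_3); compute convergents through index 3.
Convergents (p_i = a_i*p_{i-1} + p_{i-2}, q_i = a_i*q_{i-1} + q_{i-2} with p_{-2}=0, p_{-1}=1, q_{-2}=1, q_{-1}=0):
  i=0: a_0=19, p_0 = 19*1 + 0 = 19, q_0 = 19*0 + 1 = 1.
  i=1: a_1=1, p_1 = 1*19 + 1 = 20, q_1 = 1*1 + 0 = 1.
  i=2: a_2=18, p_2 = 18*20 + 19 = 379, q_2 = 18*1 + 1 = 19.
  i=3: a_3=1, p_3 = 1*379 + 20 = 399, q_3 = 1*19 + 1 = 20.
Check: 399^2 - 398*20^2 = 159201 - 159200 = 1, so (x, y) = (399, 20) solves the equation, and by the theorem it is the least positive solution.

(x, y) = (399, 20)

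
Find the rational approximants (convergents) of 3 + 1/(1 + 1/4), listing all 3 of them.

Using the convergent recurrence p_i = a_i*p_{i-1} + p_{i-2}, q_i = a_i*q_{i-1} + q_{i-2} with p_{-2}=0, p_{-1}=1, q_{-2}=1, q_{-1}=0:
  i=0: a_0=3, p_0 = 3*1 + 0 = 3, q_0 = 3*0 + 1 = 1.
  i=1: a_1=1, p_1 = 1*3 + 1 = 4, q_1 = 1*1 + 0 = 1.
  i=2: a_2=4, p_2 = 4*4 + 3 = 19, q_2 = 4*1 + 1 = 5.

3/1, 4/1, 19/5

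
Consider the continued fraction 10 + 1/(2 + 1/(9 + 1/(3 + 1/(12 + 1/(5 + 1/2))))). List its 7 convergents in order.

Using the convergent recurrence p_i = a_i*p_{i-1} + p_{i-2}, q_i = a_i*q_{i-1} + q_{i-2} with p_{-2}=0, p_{-1}=1, q_{-2}=1, q_{-1}=0:
  i=0: a_0=10, p_0 = 10*1 + 0 = 10, q_0 = 10*0 + 1 = 1.
  i=1: a_1=2, p_1 = 2*10 + 1 = 21, q_1 = 2*1 + 0 = 2.
  i=2: a_2=9, p_2 = 9*21 + 10 = 199, q_2 = 9*2 + 1 = 19.
  i=3: a_3=3, p_3 = 3*199 + 21 = 618, q_3 = 3*19 + 2 = 59.
  i=4: a_4=12, p_4 = 12*618 + 199 = 7615, q_4 = 12*59 + 19 = 727.
  i=5: a_5=5, p_5 = 5*7615 + 618 = 38693, q_5 = 5*727 + 59 = 3694.
  i=6: a_6=2, p_6 = 2*38693 + 7615 = 85001, q_6 = 2*3694 + 727 = 8115.

10/1, 21/2, 199/19, 618/59, 7615/727, 38693/3694, 85001/8115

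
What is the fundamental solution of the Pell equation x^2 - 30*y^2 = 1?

First expand sqrt(30) as a continued fraction. With x_i = (sqrt(30) + m_i)/d_i and (m_0, d_0) = (0, 1): a_0 = floor(sqrt(30)) = 5, since 5^2 = 25 <= 30 < 36 = 6^2.
Iterate m_{i+1} = d_i*a_i - m_i, d_{i+1} = (30 - m_{i+1}^2)/d_i, a_{i+1} = floor((a_0 + m_{i+1})/d_{i+1}):
  m_1 = 1*5 - 0 = 5, d_1 = (30 - 5^2)/1 = 5/1 = 5, a_1 = floor((5 + 5)/5) = 2.
  m_2 = 5*2 - 5 = 5, d_2 = (30 - 5^2)/5 = 5/5 = 1, a_2 = floor((5 + 5)/1) = 10.
  m_3 = 1*10 - 5 = 5, d_3 = (30 - 5^2)/1 = 5/1 = 5: (m_3, d_3) = (m_1, d_1) = (5, 5), so from here the quotients repeat a_1, a_2; the period length is 2.
So sqrt(30) = [5; (2, 10)] with period length k = 2.
k is even, so the fundamental solution of x^2 - 30y^2 = 1 is (p_{k-1}, q_{k-1}) = (p_1, q_1); compute convergents through index 1.
Convergents (p_i = a_i*p_{i-1} + p_{i-2}, q_i = a_i*q_{i-1} + q_{i-2} with p_{-2}=0, p_{-1}=1, q_{-2}=1, q_{-1}=0):
  i=0: a_0=5, p_0 = 5*1 + 0 = 5, q_0 = 5*0 + 1 = 1.
  i=1: a_1=2, p_1 = 2*5 + 1 = 11, q_1 = 2*1 + 0 = 2.
Check: 11^2 - 30*2^2 = 121 - 120 = 1, so (x, y) = (11, 2) solves the equation, and by the theorem it is the least positive solution.

(x, y) = (11, 2)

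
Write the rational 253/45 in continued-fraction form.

Run the Euclidean algorithm on 253 and 45; the successive quotients are the partial quotients a_0, a_1, ... (each step inverts the fractional part left over by the previous one):
  253 = 5*45 + 28, so a_0 = 5.
  45 = 1*28 + 17, so a_1 = 1.
  28 = 1*17 + 11, so a_2 = 1.
  17 = 1*11 + 6, so a_3 = 1.
  11 = 1*6 + 5, so a_4 = 1.
  6 = 1*5 + 1, so a_5 = 1.
  5 = 5*1 + 0, so a_6 = 5.
The remainder reaches 0 after 7 divisions, so the expansion has 7 partial quotients, read off in order.

[5; 1, 1, 1, 1, 1, 5]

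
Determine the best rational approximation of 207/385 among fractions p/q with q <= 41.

7/13

Expand x = 207/385 as a continued fraction with the Euclidean algorithm:
  207 = 0*385 + 207, so a_0 = 0.
  385 = 1*207 + 178, so a_1 = 1.
  207 = 1*178 + 29, so a_2 = 1.
  178 = 6*29 + 4, so a_3 = 6.
  29 = 7*4 + 1, so a_4 = 7.
  4 = 4*1 + 0, so a_5 = 4.
so x = [0; 1, 1, 6, 7, 4].
Convergents (p_i = a_i*p_{i-1} + p_{i-2}, q_i = a_i*q_{i-1} + q_{i-2} with p_{-2}=0, p_{-1}=1, q_{-2}=1, q_{-1}=0), until the denominator exceeds 41:
  i=0: a_0=0, p_0 = 0*1 + 0 = 0, q_0 = 0*0 + 1 = 1.
  i=1: a_1=1, p_1 = 1*0 + 1 = 1, q_1 = 1*1 + 0 = 1.
  i=2: a_2=1, p_2 = 1*1 + 0 = 1, q_2 = 1*1 + 1 = 2.
  i=3: a_3=6, p_3 = 6*1 + 1 = 7, q_3 = 6*2 + 1 = 13.
  i=4: a_4=7, p_4 = 7*7 + 1 = 50, q_4 = 7*13 + 2 = 93.
q_4 = 93 > 41, so the last convergent with denominator <= 41 is p_3/q_3 = 7/13.
The closest fraction with denominator <= 41 is either p_3/q_3 or the intermediate fraction (k*p_3 + p_2)/(k*q_3 + q_2) with the largest k >= 1 whose denominator stays <= 41; these approach x as k grows, and every other convergent or intermediate fraction in range is farther away.
Largest k: floor((41 - q_2)/q_3) = floor((41 - 2)/13) = 3.
That gives (3*7 + 1)/(3*13 + 2) = 22/41.
Compare the errors: |x - 7/13| = |207*13 - 7*385|/(385*13) = 4/5005, and |x - 22/41| = |207*41 - 22*385|/(385*41) = 17/15785.
Cross-multiplying, 4*15785 = 63140 < 85085 = 17*5005, so 4/5005 is smaller: the convergent 7/13 is closer to x than 22/41.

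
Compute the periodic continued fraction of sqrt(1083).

[32; (1, 9, 1, 64)]

Write x_i = (sqrt(1083) + m_i)/d_i with (m_0, d_0) = (0, 1). a_0 = floor(sqrt(1083)) = 32, since 32^2 = 1024 <= 1083 < 1089 = 33^2.
Iterate m_{i+1} = d_i*a_i - m_i, d_{i+1} = (1083 - m_{i+1}^2)/d_i, a_{i+1} = floor((a_0 + m_{i+1})/d_{i+1}):
  m_1 = 1*32 - 0 = 32, d_1 = (1083 - 32^2)/1 = 59/1 = 59, a_1 = floor((32 + 32)/59) = 1.
  m_2 = 59*1 - 32 = 27, d_2 = (1083 - 27^2)/59 = 354/59 = 6, a_2 = floor((32 + 27)/6) = 9.
  m_3 = 6*9 - 27 = 27, d_3 = (1083 - 27^2)/6 = 354/6 = 59, a_3 = floor((32 + 27)/59) = 1.
  m_4 = 59*1 - 27 = 32, d_4 = (1083 - 32^2)/59 = 59/59 = 1, a_4 = floor((32 + 32)/1) = 64.
  m_5 = 1*64 - 32 = 32, d_5 = (1083 - 32^2)/1 = 59/1 = 59: (m_5, d_5) = (m_1, d_1) = (32, 59), so from here the quotients repeat a_1, ..., a_4; the period length is 4.
Hence the expansion of sqrt(1083) is a_0 = 32 followed by the repeating block 1, 9, 1, 64 (period 4).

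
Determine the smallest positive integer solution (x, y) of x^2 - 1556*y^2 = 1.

(x, y) = (3287049, 83330)

First expand sqrt(1556) as a continued fraction. With x_i = (sqrt(1556) + m_i)/d_i and (m_0, d_0) = (0, 1): a_0 = floor(sqrt(1556)) = 39, since 39^2 = 1521 <= 1556 < 1600 = 40^2.
Iterate m_{i+1} = d_i*a_i - m_i, d_{i+1} = (1556 - m_{i+1}^2)/d_i, a_{i+1} = floor((a_0 + m_{i+1})/d_{i+1}):
  m_1 = 1*39 - 0 = 39, d_1 = (1556 - 39^2)/1 = 35/1 = 35, a_1 = floor((39 + 39)/35) = 2.
  m_2 = 35*2 - 39 = 31, d_2 = (1556 - 31^2)/35 = 595/35 = 17, a_2 = floor((39 + 31)/17) = 4.
  m_3 = 17*4 - 31 = 37, d_3 = (1556 - 37^2)/17 = 187/17 = 11, a_3 = floor((39 + 37)/11) = 6.
  m_4 = 11*6 - 37 = 29, d_4 = (1556 - 29^2)/11 = 715/11 = 65, a_4 = floor((39 + 29)/65) = 1.
  m_5 = 65*1 - 29 = 36, d_5 = (1556 - 36^2)/65 = 260/65 = 4, a_5 = floor((39 + 36)/4) = 18.
  m_6 = 4*18 - 36 = 36, d_6 = (1556 - 36^2)/4 = 260/4 = 65, a_6 = floor((39 + 36)/65) = 1.
  m_7 = 65*1 - 36 = 29, d_7 = (1556 - 29^2)/65 = 715/65 = 11, a_7 = floor((39 + 29)/11) = 6.
  m_8 = 11*6 - 29 = 37, d_8 = (1556 - 37^2)/11 = 187/11 = 17, a_8 = floor((39 + 37)/17) = 4.
  m_9 = 17*4 - 37 = 31, d_9 = (1556 - 31^2)/17 = 595/17 = 35, a_9 = floor((39 + 31)/35) = 2.
  m_10 = 35*2 - 31 = 39, d_10 = (1556 - 39^2)/35 = 35/35 = 1, a_10 = floor((39 + 39)/1) = 78.
  m_11 = 1*78 - 39 = 39, d_11 = (1556 - 39^2)/1 = 35/1 = 35: (m_11, d_11) = (m_1, d_1) = (39, 35), so from here the quotients repeat a_1, ..., a_10; the period length is 10.
So sqrt(1556) = [39; (2, 4, 6, 1, 18, 1, 6, 4, 2, 78)] with period length k = 10.
k is even, so the fundamental solution of x^2 - 1556y^2 = 1 is (p_{k-1}, q_{k-1}) = (p_9, q_9); compute convergents through index 9.
Convergents (p_i = a_i*p_{i-1} + p_{i-2}, q_i = a_i*q_{i-1} + q_{i-2} with p_{-2}=0, p_{-1}=1, q_{-2}=1, q_{-1}=0):
  i=0: a_0=39, p_0 = 39*1 + 0 = 39, q_0 = 39*0 + 1 = 1.
  i=1: a_1=2, p_1 = 2*39 + 1 = 79, q_1 = 2*1 + 0 = 2.
  i=2: a_2=4, p_2 = 4*79 + 39 = 355, q_2 = 4*2 + 1 = 9.
  i=3: a_3=6, p_3 = 6*355 + 79 = 2209, q_3 = 6*9 + 2 = 56.
  i=4: a_4=1, p_4 = 1*2209 + 355 = 2564, q_4 = 1*56 + 9 = 65.
  i=5: a_5=18, p_5 = 18*2564 + 2209 = 48361, q_5 = 18*65 + 56 = 1226.
  i=6: a_6=1, p_6 = 1*48361 + 2564 = 50925, q_6 = 1*1226 + 65 = 1291.
  i=7: a_7=6, p_7 = 6*50925 + 48361 = 353911, q_7 = 6*1291 + 1226 = 8972.
  i=8: a_8=4, p_8 = 4*353911 + 50925 = 1466569, q_8 = 4*8972 + 1291 = 37179.
  i=9: a_9=2, p_9 = 2*1466569 + 353911 = 3287049, q_9 = 2*37179 + 8972 = 83330.
Check: 3287049^2 - 1556*83330^2 = 10804691128401 - 10804691128400 = 1, so (x, y) = (3287049, 83330) solves the equation, and by the theorem it is the least positive solution.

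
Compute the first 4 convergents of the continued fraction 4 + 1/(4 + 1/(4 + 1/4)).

4/1, 17/4, 72/17, 305/72

Using the convergent recurrence p_i = a_i*p_{i-1} + p_{i-2}, q_i = a_i*q_{i-1} + q_{i-2} with p_{-2}=0, p_{-1}=1, q_{-2}=1, q_{-1}=0:
  i=0: a_0=4, p_0 = 4*1 + 0 = 4, q_0 = 4*0 + 1 = 1.
  i=1: a_1=4, p_1 = 4*4 + 1 = 17, q_1 = 4*1 + 0 = 4.
  i=2: a_2=4, p_2 = 4*17 + 4 = 72, q_2 = 4*4 + 1 = 17.
  i=3: a_3=4, p_3 = 4*72 + 17 = 305, q_3 = 4*17 + 4 = 72.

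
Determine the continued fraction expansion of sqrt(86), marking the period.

[9; (3, 1, 1, 1, 8, 1, 1, 1, 3, 18)]

Write x_i = (sqrt(86) + m_i)/d_i with (m_0, d_0) = (0, 1). a_0 = floor(sqrt(86)) = 9, since 9^2 = 81 <= 86 < 100 = 10^2.
Iterate m_{i+1} = d_i*a_i - m_i, d_{i+1} = (86 - m_{i+1}^2)/d_i, a_{i+1} = floor((a_0 + m_{i+1})/d_{i+1}):
  m_1 = 1*9 - 0 = 9, d_1 = (86 - 9^2)/1 = 5/1 = 5, a_1 = floor((9 + 9)/5) = 3.
  m_2 = 5*3 - 9 = 6, d_2 = (86 - 6^2)/5 = 50/5 = 10, a_2 = floor((9 + 6)/10) = 1.
  m_3 = 10*1 - 6 = 4, d_3 = (86 - 4^2)/10 = 70/10 = 7, a_3 = floor((9 + 4)/7) = 1.
  m_4 = 7*1 - 4 = 3, d_4 = (86 - 3^2)/7 = 77/7 = 11, a_4 = floor((9 + 3)/11) = 1.
  m_5 = 11*1 - 3 = 8, d_5 = (86 - 8^2)/11 = 22/11 = 2, a_5 = floor((9 + 8)/2) = 8.
  m_6 = 2*8 - 8 = 8, d_6 = (86 - 8^2)/2 = 22/2 = 11, a_6 = floor((9 + 8)/11) = 1.
  m_7 = 11*1 - 8 = 3, d_7 = (86 - 3^2)/11 = 77/11 = 7, a_7 = floor((9 + 3)/7) = 1.
  m_8 = 7*1 - 3 = 4, d_8 = (86 - 4^2)/7 = 70/7 = 10, a_8 = floor((9 + 4)/10) = 1.
  m_9 = 10*1 - 4 = 6, d_9 = (86 - 6^2)/10 = 50/10 = 5, a_9 = floor((9 + 6)/5) = 3.
  m_10 = 5*3 - 6 = 9, d_10 = (86 - 9^2)/5 = 5/5 = 1, a_10 = floor((9 + 9)/1) = 18.
  m_11 = 1*18 - 9 = 9, d_11 = (86 - 9^2)/1 = 5/1 = 5: (m_11, d_11) = (m_1, d_1) = (9, 5), so from here the quotients repeat a_1, ..., a_10; the period length is 10.
Hence the expansion of sqrt(86) is a_0 = 9 followed by the repeating block 3, 1, 1, 1, 8, 1, 1, 1, 3, 18 (period 10).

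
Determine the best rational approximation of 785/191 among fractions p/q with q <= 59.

226/55

Expand x = 785/191 as a continued fraction with the Euclidean algorithm:
  785 = 4*191 + 21, so a_0 = 4.
  191 = 9*21 + 2, so a_1 = 9.
  21 = 10*2 + 1, so a_2 = 10.
  2 = 2*1 + 0, so a_3 = 2.
so x = [4; 9, 10, 2].
Convergents (p_i = a_i*p_{i-1} + p_{i-2}, q_i = a_i*q_{i-1} + q_{i-2} with p_{-2}=0, p_{-1}=1, q_{-2}=1, q_{-1}=0), until the denominator exceeds 59:
  i=0: a_0=4, p_0 = 4*1 + 0 = 4, q_0 = 4*0 + 1 = 1.
  i=1: a_1=9, p_1 = 9*4 + 1 = 37, q_1 = 9*1 + 0 = 9.
  i=2: a_2=10, p_2 = 10*37 + 4 = 374, q_2 = 10*9 + 1 = 91.
q_2 = 91 > 59, so the last convergent with denominator <= 59 is p_1/q_1 = 37/9.
The closest fraction with denominator <= 59 is either p_1/q_1 or the intermediate fraction (k*p_1 + p_0)/(k*q_1 + q_0) with the largest k >= 1 whose denominator stays <= 59; these approach x as k grows, and every other convergent or intermediate fraction in range is farther away.
Largest k: floor((59 - q_0)/q_1) = floor((59 - 1)/9) = 6.
That gives (6*37 + 4)/(6*9 + 1) = 226/55.
Compare the errors: |x - 37/9| = |785*9 - 37*191|/(191*9) = 2/1719, and |x - 226/55| = |785*55 - 226*191|/(191*55) = 9/10505.
Cross-multiplying, 9*1719 = 15471 < 21010 = 2*10505, so 9/10505 is smaller: the intermediate fraction 226/55 is closer to x than 37/9.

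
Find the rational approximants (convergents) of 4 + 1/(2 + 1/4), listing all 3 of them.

4/1, 9/2, 40/9

Using the convergent recurrence p_i = a_i*p_{i-1} + p_{i-2}, q_i = a_i*q_{i-1} + q_{i-2} with p_{-2}=0, p_{-1}=1, q_{-2}=1, q_{-1}=0:
  i=0: a_0=4, p_0 = 4*1 + 0 = 4, q_0 = 4*0 + 1 = 1.
  i=1: a_1=2, p_1 = 2*4 + 1 = 9, q_1 = 2*1 + 0 = 2.
  i=2: a_2=4, p_2 = 4*9 + 4 = 40, q_2 = 4*2 + 1 = 9.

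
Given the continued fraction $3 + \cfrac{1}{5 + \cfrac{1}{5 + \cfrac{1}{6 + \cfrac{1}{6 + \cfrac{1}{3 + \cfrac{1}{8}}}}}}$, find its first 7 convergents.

Using the convergent recurrence p_i = a_i*p_{i-1} + p_{i-2}, q_i = a_i*q_{i-1} + q_{i-2} with p_{-2}=0, p_{-1}=1, q_{-2}=1, q_{-1}=0:
  i=0: a_0=3, p_0 = 3*1 + 0 = 3, q_0 = 3*0 + 1 = 1.
  i=1: a_1=5, p_1 = 5*3 + 1 = 16, q_1 = 5*1 + 0 = 5.
  i=2: a_2=5, p_2 = 5*16 + 3 = 83, q_2 = 5*5 + 1 = 26.
  i=3: a_3=6, p_3 = 6*83 + 16 = 514, q_3 = 6*26 + 5 = 161.
  i=4: a_4=6, p_4 = 6*514 + 83 = 3167, q_4 = 6*161 + 26 = 992.
  i=5: a_5=3, p_5 = 3*3167 + 514 = 10015, q_5 = 3*992 + 161 = 3137.
  i=6: a_6=8, p_6 = 8*10015 + 3167 = 83287, q_6 = 8*3137 + 992 = 26088.

3/1, 16/5, 83/26, 514/161, 3167/992, 10015/3137, 83287/26088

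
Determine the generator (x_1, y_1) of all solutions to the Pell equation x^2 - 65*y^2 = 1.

First expand sqrt(65) as a continued fraction. With x_i = (sqrt(65) + m_i)/d_i and (m_0, d_0) = (0, 1): a_0 = floor(sqrt(65)) = 8, since 8^2 = 64 <= 65 < 81 = 9^2.
Iterate m_{i+1} = d_i*a_i - m_i, d_{i+1} = (65 - m_{i+1}^2)/d_i, a_{i+1} = floor((a_0 + m_{i+1})/d_{i+1}):
  m_1 = 1*8 - 0 = 8, d_1 = (65 - 8^2)/1 = 1/1 = 1, a_1 = floor((8 + 8)/1) = 16.
  m_2 = 1*16 - 8 = 8, d_2 = (65 - 8^2)/1 = 1/1 = 1: (m_2, d_2) = (m_1, d_1) = (8, 1), so from here the quotient a_1 repeats; the period length is 1.
So sqrt(65) = [8; (16)] with period length k = 1.
k is odd, so (p_{k-1}, q_{k-1}) only solves x^2 - 65y^2 = -1 and the fundamental solution of x^2 - 65y^2 = 1 is (p_{2k-1}, q_{2k-1}) = (p_1, q_1); compute convergents through index 1, running through the period twice.
Convergents (p_i = a_i*p_{i-1} + p_{i-2}, q_i = a_i*q_{i-1} + q_{i-2} with p_{-2}=0, p_{-1}=1, q_{-2}=1, q_{-1}=0):
  i=0: a_0=8, p_0 = 8*1 + 0 = 8, q_0 = 8*0 + 1 = 1.
  i=1: a_1=16, p_1 = 16*8 + 1 = 129, q_1 = 16*1 + 0 = 16.
Indeed p_0^2 - 65*q_0^2 = 64 - 65 = -1, not +1.
Check: 129^2 - 65*16^2 = 16641 - 16640 = 1, so (x, y) = (129, 16) solves the equation, and by the theorem it is the least positive solution.

(x, y) = (129, 16)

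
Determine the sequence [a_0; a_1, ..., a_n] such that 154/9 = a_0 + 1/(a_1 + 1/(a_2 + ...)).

Run the Euclidean algorithm on 154 and 9; the successive quotients are the partial quotients a_0, a_1, ... (each step inverts the fractional part left over by the previous one):
  154 = 17*9 + 1, so a_0 = 17.
  9 = 9*1 + 0, so a_1 = 9.
The remainder reaches 0 after 2 divisions, so the expansion has 2 partial quotients, read off in order.

[17; 9]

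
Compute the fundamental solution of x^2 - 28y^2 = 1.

First expand sqrt(28) as a continued fraction. With x_i = (sqrt(28) + m_i)/d_i and (m_0, d_0) = (0, 1): a_0 = floor(sqrt(28)) = 5, since 5^2 = 25 <= 28 < 36 = 6^2.
Iterate m_{i+1} = d_i*a_i - m_i, d_{i+1} = (28 - m_{i+1}^2)/d_i, a_{i+1} = floor((a_0 + m_{i+1})/d_{i+1}):
  m_1 = 1*5 - 0 = 5, d_1 = (28 - 5^2)/1 = 3/1 = 3, a_1 = floor((5 + 5)/3) = 3.
  m_2 = 3*3 - 5 = 4, d_2 = (28 - 4^2)/3 = 12/3 = 4, a_2 = floor((5 + 4)/4) = 2.
  m_3 = 4*2 - 4 = 4, d_3 = (28 - 4^2)/4 = 12/4 = 3, a_3 = floor((5 + 4)/3) = 3.
  m_4 = 3*3 - 4 = 5, d_4 = (28 - 5^2)/3 = 3/3 = 1, a_4 = floor((5 + 5)/1) = 10.
  m_5 = 1*10 - 5 = 5, d_5 = (28 - 5^2)/1 = 3/1 = 3: (m_5, d_5) = (m_1, d_1) = (5, 3), so from here the quotients repeat a_1, ..., a_4; the period length is 4.
So sqrt(28) = [5; (3, 2, 3, 10)] with period length k = 4.
k is even, so the fundamental solution of x^2 - 28y^2 = 1 is (p_{k-1}, q_{k-1}) = (p_3, q_3); compute convergents through index 3.
Convergents (p_i = a_i*p_{i-1} + p_{i-2}, q_i = a_i*q_{i-1} + q_{i-2} with p_{-2}=0, p_{-1}=1, q_{-2}=1, q_{-1}=0):
  i=0: a_0=5, p_0 = 5*1 + 0 = 5, q_0 = 5*0 + 1 = 1.
  i=1: a_1=3, p_1 = 3*5 + 1 = 16, q_1 = 3*1 + 0 = 3.
  i=2: a_2=2, p_2 = 2*16 + 5 = 37, q_2 = 2*3 + 1 = 7.
  i=3: a_3=3, p_3 = 3*37 + 16 = 127, q_3 = 3*7 + 3 = 24.
Check: 127^2 - 28*24^2 = 16129 - 16128 = 1, so (x, y) = (127, 24) solves the equation, and by the theorem it is the least positive solution.

(x, y) = (127, 24)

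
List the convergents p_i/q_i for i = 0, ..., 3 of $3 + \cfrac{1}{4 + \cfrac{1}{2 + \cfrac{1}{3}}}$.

3/1, 13/4, 29/9, 100/31

Using the convergent recurrence p_i = a_i*p_{i-1} + p_{i-2}, q_i = a_i*q_{i-1} + q_{i-2} with p_{-2}=0, p_{-1}=1, q_{-2}=1, q_{-1}=0:
  i=0: a_0=3, p_0 = 3*1 + 0 = 3, q_0 = 3*0 + 1 = 1.
  i=1: a_1=4, p_1 = 4*3 + 1 = 13, q_1 = 4*1 + 0 = 4.
  i=2: a_2=2, p_2 = 2*13 + 3 = 29, q_2 = 2*4 + 1 = 9.
  i=3: a_3=3, p_3 = 3*29 + 13 = 100, q_3 = 3*9 + 4 = 31.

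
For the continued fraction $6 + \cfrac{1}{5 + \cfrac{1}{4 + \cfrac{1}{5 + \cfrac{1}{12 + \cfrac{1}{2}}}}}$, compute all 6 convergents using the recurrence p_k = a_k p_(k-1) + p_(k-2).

Using the convergent recurrence p_i = a_i*p_{i-1} + p_{i-2}, q_i = a_i*q_{i-1} + q_{i-2} with p_{-2}=0, p_{-1}=1, q_{-2}=1, q_{-1}=0:
  i=0: a_0=6, p_0 = 6*1 + 0 = 6, q_0 = 6*0 + 1 = 1.
  i=1: a_1=5, p_1 = 5*6 + 1 = 31, q_1 = 5*1 + 0 = 5.
  i=2: a_2=4, p_2 = 4*31 + 6 = 130, q_2 = 4*5 + 1 = 21.
  i=3: a_3=5, p_3 = 5*130 + 31 = 681, q_3 = 5*21 + 5 = 110.
  i=4: a_4=12, p_4 = 12*681 + 130 = 8302, q_4 = 12*110 + 21 = 1341.
  i=5: a_5=2, p_5 = 2*8302 + 681 = 17285, q_5 = 2*1341 + 110 = 2792.

6/1, 31/5, 130/21, 681/110, 8302/1341, 17285/2792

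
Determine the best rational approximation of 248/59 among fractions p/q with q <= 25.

Expand x = 248/59 as a continued fraction with the Euclidean algorithm:
  248 = 4*59 + 12, so a_0 = 4.
  59 = 4*12 + 11, so a_1 = 4.
  12 = 1*11 + 1, so a_2 = 1.
  11 = 11*1 + 0, so a_3 = 11.
so x = [4; 4, 1, 11].
Convergents (p_i = a_i*p_{i-1} + p_{i-2}, q_i = a_i*q_{i-1} + q_{i-2} with p_{-2}=0, p_{-1}=1, q_{-2}=1, q_{-1}=0), until the denominator exceeds 25:
  i=0: a_0=4, p_0 = 4*1 + 0 = 4, q_0 = 4*0 + 1 = 1.
  i=1: a_1=4, p_1 = 4*4 + 1 = 17, q_1 = 4*1 + 0 = 4.
  i=2: a_2=1, p_2 = 1*17 + 4 = 21, q_2 = 1*4 + 1 = 5.
  i=3: a_3=11, p_3 = 11*21 + 17 = 248, q_3 = 11*5 + 4 = 59.
q_3 = 59 > 25, so the last convergent with denominator <= 25 is p_2/q_2 = 21/5.
The closest fraction with denominator <= 25 is either p_2/q_2 or the intermediate fraction (k*p_2 + p_1)/(k*q_2 + q_1) with the largest k >= 1 whose denominator stays <= 25; these approach x as k grows, and every other convergent or intermediate fraction in range is farther away.
Largest k: floor((25 - q_1)/q_2) = floor((25 - 4)/5) = 4.
That gives (4*21 + 17)/(4*5 + 4) = 101/24.
Compare the errors: |x - 21/5| = |248*5 - 21*59|/(59*5) = 1/295, and |x - 101/24| = |248*24 - 101*59|/(59*24) = 7/1416.
Cross-multiplying, 1*1416 = 1416 < 2065 = 7*295, so 1/295 is smaller: the convergent 21/5 is closer to x than 101/24.

21/5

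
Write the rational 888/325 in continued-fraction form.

Run the Euclidean algorithm on 888 and 325; the successive quotients are the partial quotients a_0, a_1, ... (each step inverts the fractional part left over by the previous one):
  888 = 2*325 + 238, so a_0 = 2.
  325 = 1*238 + 87, so a_1 = 1.
  238 = 2*87 + 64, so a_2 = 2.
  87 = 1*64 + 23, so a_3 = 1.
  64 = 2*23 + 18, so a_4 = 2.
  23 = 1*18 + 5, so a_5 = 1.
  18 = 3*5 + 3, so a_6 = 3.
  5 = 1*3 + 2, so a_7 = 1.
  3 = 1*2 + 1, so a_8 = 1.
  2 = 2*1 + 0, so a_9 = 2.
The remainder reaches 0 after 10 divisions, so the expansion has 10 partial quotients, read off in order.

[2; 1, 2, 1, 2, 1, 3, 1, 1, 2]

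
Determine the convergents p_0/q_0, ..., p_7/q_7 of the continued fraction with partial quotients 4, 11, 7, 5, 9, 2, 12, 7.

4/1, 45/11, 319/78, 1640/401, 15079/3687, 31798/7775, 396655/96987, 2808383/686684

Using the convergent recurrence p_i = a_i*p_{i-1} + p_{i-2}, q_i = a_i*q_{i-1} + q_{i-2} with p_{-2}=0, p_{-1}=1, q_{-2}=1, q_{-1}=0:
  i=0: a_0=4, p_0 = 4*1 + 0 = 4, q_0 = 4*0 + 1 = 1.
  i=1: a_1=11, p_1 = 11*4 + 1 = 45, q_1 = 11*1 + 0 = 11.
  i=2: a_2=7, p_2 = 7*45 + 4 = 319, q_2 = 7*11 + 1 = 78.
  i=3: a_3=5, p_3 = 5*319 + 45 = 1640, q_3 = 5*78 + 11 = 401.
  i=4: a_4=9, p_4 = 9*1640 + 319 = 15079, q_4 = 9*401 + 78 = 3687.
  i=5: a_5=2, p_5 = 2*15079 + 1640 = 31798, q_5 = 2*3687 + 401 = 7775.
  i=6: a_6=12, p_6 = 12*31798 + 15079 = 396655, q_6 = 12*7775 + 3687 = 96987.
  i=7: a_7=7, p_7 = 7*396655 + 31798 = 2808383, q_7 = 7*96987 + 7775 = 686684.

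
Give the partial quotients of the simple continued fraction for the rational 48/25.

Run the Euclidean algorithm on 48 and 25; the successive quotients are the partial quotients a_0, a_1, ... (each step inverts the fractional part left over by the previous one):
  48 = 1*25 + 23, so a_0 = 1.
  25 = 1*23 + 2, so a_1 = 1.
  23 = 11*2 + 1, so a_2 = 11.
  2 = 2*1 + 0, so a_3 = 2.
The remainder reaches 0 after 4 divisions, so the expansion has 4 partial quotients, read off in order.

[1; 1, 11, 2]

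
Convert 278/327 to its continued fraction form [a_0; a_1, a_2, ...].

Run the Euclidean algorithm on 278 and 327; the successive quotients are the partial quotients a_0, a_1, ... (each step inverts the fractional part left over by the previous one):
  278 = 0*327 + 278, so a_0 = 0.
  327 = 1*278 + 49, so a_1 = 1.
  278 = 5*49 + 33, so a_2 = 5.
  49 = 1*33 + 16, so a_3 = 1.
  33 = 2*16 + 1, so a_4 = 2.
  16 = 16*1 + 0, so a_5 = 16.
The remainder reaches 0 after 6 divisions, so the expansion has 6 partial quotients, read off in order.

[0; 1, 5, 1, 2, 16]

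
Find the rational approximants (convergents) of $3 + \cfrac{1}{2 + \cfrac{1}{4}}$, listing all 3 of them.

Using the convergent recurrence p_i = a_i*p_{i-1} + p_{i-2}, q_i = a_i*q_{i-1} + q_{i-2} with p_{-2}=0, p_{-1}=1, q_{-2}=1, q_{-1}=0:
  i=0: a_0=3, p_0 = 3*1 + 0 = 3, q_0 = 3*0 + 1 = 1.
  i=1: a_1=2, p_1 = 2*3 + 1 = 7, q_1 = 2*1 + 0 = 2.
  i=2: a_2=4, p_2 = 4*7 + 3 = 31, q_2 = 4*2 + 1 = 9.

3/1, 7/2, 31/9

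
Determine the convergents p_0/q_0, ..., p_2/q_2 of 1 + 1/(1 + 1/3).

Using the convergent recurrence p_i = a_i*p_{i-1} + p_{i-2}, q_i = a_i*q_{i-1} + q_{i-2} with p_{-2}=0, p_{-1}=1, q_{-2}=1, q_{-1}=0:
  i=0: a_0=1, p_0 = 1*1 + 0 = 1, q_0 = 1*0 + 1 = 1.
  i=1: a_1=1, p_1 = 1*1 + 1 = 2, q_1 = 1*1 + 0 = 1.
  i=2: a_2=3, p_2 = 3*2 + 1 = 7, q_2 = 3*1 + 1 = 4.

1/1, 2/1, 7/4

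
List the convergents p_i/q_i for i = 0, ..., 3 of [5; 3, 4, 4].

Using the convergent recurrence p_i = a_i*p_{i-1} + p_{i-2}, q_i = a_i*q_{i-1} + q_{i-2} with p_{-2}=0, p_{-1}=1, q_{-2}=1, q_{-1}=0:
  i=0: a_0=5, p_0 = 5*1 + 0 = 5, q_0 = 5*0 + 1 = 1.
  i=1: a_1=3, p_1 = 3*5 + 1 = 16, q_1 = 3*1 + 0 = 3.
  i=2: a_2=4, p_2 = 4*16 + 5 = 69, q_2 = 4*3 + 1 = 13.
  i=3: a_3=4, p_3 = 4*69 + 16 = 292, q_3 = 4*13 + 3 = 55.

5/1, 16/3, 69/13, 292/55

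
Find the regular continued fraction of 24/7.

[3; 2, 3]

Run the Euclidean algorithm on 24 and 7; the successive quotients are the partial quotients a_0, a_1, ... (each step inverts the fractional part left over by the previous one):
  24 = 3*7 + 3, so a_0 = 3.
  7 = 2*3 + 1, so a_1 = 2.
  3 = 3*1 + 0, so a_2 = 3.
The remainder reaches 0 after 3 divisions, so the expansion has 3 partial quotients, read off in order.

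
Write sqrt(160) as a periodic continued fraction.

Write x_i = (sqrt(160) + m_i)/d_i with (m_0, d_0) = (0, 1). a_0 = floor(sqrt(160)) = 12, since 12^2 = 144 <= 160 < 169 = 13^2.
Iterate m_{i+1} = d_i*a_i - m_i, d_{i+1} = (160 - m_{i+1}^2)/d_i, a_{i+1} = floor((a_0 + m_{i+1})/d_{i+1}):
  m_1 = 1*12 - 0 = 12, d_1 = (160 - 12^2)/1 = 16/1 = 16, a_1 = floor((12 + 12)/16) = 1.
  m_2 = 16*1 - 12 = 4, d_2 = (160 - 4^2)/16 = 144/16 = 9, a_2 = floor((12 + 4)/9) = 1.
  m_3 = 9*1 - 4 = 5, d_3 = (160 - 5^2)/9 = 135/9 = 15, a_3 = floor((12 + 5)/15) = 1.
  m_4 = 15*1 - 5 = 10, d_4 = (160 - 10^2)/15 = 60/15 = 4, a_4 = floor((12 + 10)/4) = 5.
  m_5 = 4*5 - 10 = 10, d_5 = (160 - 10^2)/4 = 60/4 = 15, a_5 = floor((12 + 10)/15) = 1.
  m_6 = 15*1 - 10 = 5, d_6 = (160 - 5^2)/15 = 135/15 = 9, a_6 = floor((12 + 5)/9) = 1.
  m_7 = 9*1 - 5 = 4, d_7 = (160 - 4^2)/9 = 144/9 = 16, a_7 = floor((12 + 4)/16) = 1.
  m_8 = 16*1 - 4 = 12, d_8 = (160 - 12^2)/16 = 16/16 = 1, a_8 = floor((12 + 12)/1) = 24.
  m_9 = 1*24 - 12 = 12, d_9 = (160 - 12^2)/1 = 16/1 = 16: (m_9, d_9) = (m_1, d_1) = (12, 16), so from here the quotients repeat a_1, ..., a_8; the period length is 8.
Hence the expansion of sqrt(160) is a_0 = 12 followed by the repeating block 1, 1, 1, 5, 1, 1, 1, 24 (period 8).

[12; (1, 1, 1, 5, 1, 1, 1, 24)]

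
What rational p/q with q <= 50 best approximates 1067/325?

151/46

Expand x = 1067/325 as a continued fraction with the Euclidean algorithm:
  1067 = 3*325 + 92, so a_0 = 3.
  325 = 3*92 + 49, so a_1 = 3.
  92 = 1*49 + 43, so a_2 = 1.
  49 = 1*43 + 6, so a_3 = 1.
  43 = 7*6 + 1, so a_4 = 7.
  6 = 6*1 + 0, so a_5 = 6.
so x = [3; 3, 1, 1, 7, 6].
Convergents (p_i = a_i*p_{i-1} + p_{i-2}, q_i = a_i*q_{i-1} + q_{i-2} with p_{-2}=0, p_{-1}=1, q_{-2}=1, q_{-1}=0), until the denominator exceeds 50:
  i=0: a_0=3, p_0 = 3*1 + 0 = 3, q_0 = 3*0 + 1 = 1.
  i=1: a_1=3, p_1 = 3*3 + 1 = 10, q_1 = 3*1 + 0 = 3.
  i=2: a_2=1, p_2 = 1*10 + 3 = 13, q_2 = 1*3 + 1 = 4.
  i=3: a_3=1, p_3 = 1*13 + 10 = 23, q_3 = 1*4 + 3 = 7.
  i=4: a_4=7, p_4 = 7*23 + 13 = 174, q_4 = 7*7 + 4 = 53.
q_4 = 53 > 50, so the last convergent with denominator <= 50 is p_3/q_3 = 23/7.
The closest fraction with denominator <= 50 is either p_3/q_3 or the intermediate fraction (k*p_3 + p_2)/(k*q_3 + q_2) with the largest k >= 1 whose denominator stays <= 50; these approach x as k grows, and every other convergent or intermediate fraction in range is farther away.
Largest k: floor((50 - q_2)/q_3) = floor((50 - 4)/7) = 6.
That gives (6*23 + 13)/(6*7 + 4) = 151/46.
Compare the errors: |x - 23/7| = |1067*7 - 23*325|/(325*7) = 6/2275, and |x - 151/46| = |1067*46 - 151*325|/(325*46) = 7/14950.
Cross-multiplying, 7*2275 = 15925 < 89700 = 6*14950, so 7/14950 is smaller: the intermediate fraction 151/46 is closer to x than 23/7.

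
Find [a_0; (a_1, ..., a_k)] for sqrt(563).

Write x_i = (sqrt(563) + m_i)/d_i with (m_0, d_0) = (0, 1). a_0 = floor(sqrt(563)) = 23, since 23^2 = 529 <= 563 < 576 = 24^2.
Iterate m_{i+1} = d_i*a_i - m_i, d_{i+1} = (563 - m_{i+1}^2)/d_i, a_{i+1} = floor((a_0 + m_{i+1})/d_{i+1}):
  m_1 = 1*23 - 0 = 23, d_1 = (563 - 23^2)/1 = 34/1 = 34, a_1 = floor((23 + 23)/34) = 1.
  m_2 = 34*1 - 23 = 11, d_2 = (563 - 11^2)/34 = 442/34 = 13, a_2 = floor((23 + 11)/13) = 2.
  m_3 = 13*2 - 11 = 15, d_3 = (563 - 15^2)/13 = 338/13 = 26, a_3 = floor((23 + 15)/26) = 1.
  m_4 = 26*1 - 15 = 11, d_4 = (563 - 11^2)/26 = 442/26 = 17, a_4 = floor((23 + 11)/17) = 2.
  m_5 = 17*2 - 11 = 23, d_5 = (563 - 23^2)/17 = 34/17 = 2, a_5 = floor((23 + 23)/2) = 23.
  m_6 = 2*23 - 23 = 23, d_6 = (563 - 23^2)/2 = 34/2 = 17, a_6 = floor((23 + 23)/17) = 2.
  m_7 = 17*2 - 23 = 11, d_7 = (563 - 11^2)/17 = 442/17 = 26, a_7 = floor((23 + 11)/26) = 1.
  m_8 = 26*1 - 11 = 15, d_8 = (563 - 15^2)/26 = 338/26 = 13, a_8 = floor((23 + 15)/13) = 2.
  m_9 = 13*2 - 15 = 11, d_9 = (563 - 11^2)/13 = 442/13 = 34, a_9 = floor((23 + 11)/34) = 1.
  m_10 = 34*1 - 11 = 23, d_10 = (563 - 23^2)/34 = 34/34 = 1, a_10 = floor((23 + 23)/1) = 46.
  m_11 = 1*46 - 23 = 23, d_11 = (563 - 23^2)/1 = 34/1 = 34: (m_11, d_11) = (m_1, d_1) = (23, 34), so from here the quotients repeat a_1, ..., a_10; the period length is 10.
Hence the expansion of sqrt(563) is a_0 = 23 followed by the repeating block 1, 2, 1, 2, 23, 2, 1, 2, 1, 46 (period 10).

[23; (1, 2, 1, 2, 23, 2, 1, 2, 1, 46)]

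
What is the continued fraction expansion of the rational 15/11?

Run the Euclidean algorithm on 15 and 11; the successive quotients are the partial quotients a_0, a_1, ... (each step inverts the fractional part left over by the previous one):
  15 = 1*11 + 4, so a_0 = 1.
  11 = 2*4 + 3, so a_1 = 2.
  4 = 1*3 + 1, so a_2 = 1.
  3 = 3*1 + 0, so a_3 = 3.
The remainder reaches 0 after 4 divisions, so the expansion has 4 partial quotients, read off in order.

[1; 2, 1, 3]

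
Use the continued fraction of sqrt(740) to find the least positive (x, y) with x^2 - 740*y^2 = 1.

(x, y) = (9249, 340)

First expand sqrt(740) as a continued fraction. With x_i = (sqrt(740) + m_i)/d_i and (m_0, d_0) = (0, 1): a_0 = floor(sqrt(740)) = 27, since 27^2 = 729 <= 740 < 784 = 28^2.
Iterate m_{i+1} = d_i*a_i - m_i, d_{i+1} = (740 - m_{i+1}^2)/d_i, a_{i+1} = floor((a_0 + m_{i+1})/d_{i+1}):
  m_1 = 1*27 - 0 = 27, d_1 = (740 - 27^2)/1 = 11/1 = 11, a_1 = floor((27 + 27)/11) = 4.
  m_2 = 11*4 - 27 = 17, d_2 = (740 - 17^2)/11 = 451/11 = 41, a_2 = floor((27 + 17)/41) = 1.
  m_3 = 41*1 - 17 = 24, d_3 = (740 - 24^2)/41 = 164/41 = 4, a_3 = floor((27 + 24)/4) = 12.
  m_4 = 4*12 - 24 = 24, d_4 = (740 - 24^2)/4 = 164/4 = 41, a_4 = floor((27 + 24)/41) = 1.
  m_5 = 41*1 - 24 = 17, d_5 = (740 - 17^2)/41 = 451/41 = 11, a_5 = floor((27 + 17)/11) = 4.
  m_6 = 11*4 - 17 = 27, d_6 = (740 - 27^2)/11 = 11/11 = 1, a_6 = floor((27 + 27)/1) = 54.
  m_7 = 1*54 - 27 = 27, d_7 = (740 - 27^2)/1 = 11/1 = 11: (m_7, d_7) = (m_1, d_1) = (27, 11), so from here the quotients repeat a_1, ..., a_6; the period length is 6.
So sqrt(740) = [27; (4, 1, 12, 1, 4, 54)] with period length k = 6.
k is even, so the fundamental solution of x^2 - 740y^2 = 1 is (p_{k-1}, q_{k-1}) = (p_5, q_5); compute convergents through index 5.
Convergents (p_i = a_i*p_{i-1} + p_{i-2}, q_i = a_i*q_{i-1} + q_{i-2} with p_{-2}=0, p_{-1}=1, q_{-2}=1, q_{-1}=0):
  i=0: a_0=27, p_0 = 27*1 + 0 = 27, q_0 = 27*0 + 1 = 1.
  i=1: a_1=4, p_1 = 4*27 + 1 = 109, q_1 = 4*1 + 0 = 4.
  i=2: a_2=1, p_2 = 1*109 + 27 = 136, q_2 = 1*4 + 1 = 5.
  i=3: a_3=12, p_3 = 12*136 + 109 = 1741, q_3 = 12*5 + 4 = 64.
  i=4: a_4=1, p_4 = 1*1741 + 136 = 1877, q_4 = 1*64 + 5 = 69.
  i=5: a_5=4, p_5 = 4*1877 + 1741 = 9249, q_5 = 4*69 + 64 = 340.
Check: 9249^2 - 740*340^2 = 85544001 - 85544000 = 1, so (x, y) = (9249, 340) solves the equation, and by the theorem it is the least positive solution.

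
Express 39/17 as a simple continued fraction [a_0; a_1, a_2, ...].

[2; 3, 2, 2]

Run the Euclidean algorithm on 39 and 17; the successive quotients are the partial quotients a_0, a_1, ... (each step inverts the fractional part left over by the previous one):
  39 = 2*17 + 5, so a_0 = 2.
  17 = 3*5 + 2, so a_1 = 3.
  5 = 2*2 + 1, so a_2 = 2.
  2 = 2*1 + 0, so a_3 = 2.
The remainder reaches 0 after 4 divisions, so the expansion has 4 partial quotients, read off in order.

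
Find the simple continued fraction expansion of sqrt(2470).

[49; (1, 2, 3, 10, 1, 2, 1, 10, 3, 2, 1, 98)]

Write x_i = (sqrt(2470) + m_i)/d_i with (m_0, d_0) = (0, 1). a_0 = floor(sqrt(2470)) = 49, since 49^2 = 2401 <= 2470 < 2500 = 50^2.
Iterate m_{i+1} = d_i*a_i - m_i, d_{i+1} = (2470 - m_{i+1}^2)/d_i, a_{i+1} = floor((a_0 + m_{i+1})/d_{i+1}):
  m_1 = 1*49 - 0 = 49, d_1 = (2470 - 49^2)/1 = 69/1 = 69, a_1 = floor((49 + 49)/69) = 1.
  m_2 = 69*1 - 49 = 20, d_2 = (2470 - 20^2)/69 = 2070/69 = 30, a_2 = floor((49 + 20)/30) = 2.
  m_3 = 30*2 - 20 = 40, d_3 = (2470 - 40^2)/30 = 870/30 = 29, a_3 = floor((49 + 40)/29) = 3.
  m_4 = 29*3 - 40 = 47, d_4 = (2470 - 47^2)/29 = 261/29 = 9, a_4 = floor((49 + 47)/9) = 10.
  m_5 = 9*10 - 47 = 43, d_5 = (2470 - 43^2)/9 = 621/9 = 69, a_5 = floor((49 + 43)/69) = 1.
  m_6 = 69*1 - 43 = 26, d_6 = (2470 - 26^2)/69 = 1794/69 = 26, a_6 = floor((49 + 26)/26) = 2.
  m_7 = 26*2 - 26 = 26, d_7 = (2470 - 26^2)/26 = 1794/26 = 69, a_7 = floor((49 + 26)/69) = 1.
  m_8 = 69*1 - 26 = 43, d_8 = (2470 - 43^2)/69 = 621/69 = 9, a_8 = floor((49 + 43)/9) = 10.
  m_9 = 9*10 - 43 = 47, d_9 = (2470 - 47^2)/9 = 261/9 = 29, a_9 = floor((49 + 47)/29) = 3.
  m_10 = 29*3 - 47 = 40, d_10 = (2470 - 40^2)/29 = 870/29 = 30, a_10 = floor((49 + 40)/30) = 2.
  m_11 = 30*2 - 40 = 20, d_11 = (2470 - 20^2)/30 = 2070/30 = 69, a_11 = floor((49 + 20)/69) = 1.
  m_12 = 69*1 - 20 = 49, d_12 = (2470 - 49^2)/69 = 69/69 = 1, a_12 = floor((49 + 49)/1) = 98.
  m_13 = 1*98 - 49 = 49, d_13 = (2470 - 49^2)/1 = 69/1 = 69: (m_13, d_13) = (m_1, d_1) = (49, 69), so from here the quotients repeat a_1, ..., a_12; the period length is 12.
Hence the expansion of sqrt(2470) is a_0 = 49 followed by the repeating block 1, 2, 3, 10, 1, 2, 1, 10, 3, 2, 1, 98 (period 12).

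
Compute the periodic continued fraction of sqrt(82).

Write x_i = (sqrt(82) + m_i)/d_i with (m_0, d_0) = (0, 1). a_0 = floor(sqrt(82)) = 9, since 9^2 = 81 <= 82 < 100 = 10^2.
Iterate m_{i+1} = d_i*a_i - m_i, d_{i+1} = (82 - m_{i+1}^2)/d_i, a_{i+1} = floor((a_0 + m_{i+1})/d_{i+1}):
  m_1 = 1*9 - 0 = 9, d_1 = (82 - 9^2)/1 = 1/1 = 1, a_1 = floor((9 + 9)/1) = 18.
  m_2 = 1*18 - 9 = 9, d_2 = (82 - 9^2)/1 = 1/1 = 1: (m_2, d_2) = (m_1, d_1) = (9, 1), so from here the quotient a_1 repeats; the period length is 1.
Hence the expansion of sqrt(82) is a_0 = 9 followed by the repeating block 18 (period 1).

[9; (18)]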